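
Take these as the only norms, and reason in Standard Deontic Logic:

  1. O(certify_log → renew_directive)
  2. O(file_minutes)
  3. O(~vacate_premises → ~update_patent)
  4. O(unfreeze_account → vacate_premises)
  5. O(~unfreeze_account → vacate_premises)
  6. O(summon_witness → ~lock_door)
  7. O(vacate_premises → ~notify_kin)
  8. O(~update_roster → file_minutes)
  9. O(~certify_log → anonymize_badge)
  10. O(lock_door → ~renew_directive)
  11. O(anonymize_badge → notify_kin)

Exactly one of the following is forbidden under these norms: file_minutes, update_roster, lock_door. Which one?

lock_door

Premises 4 and 5 cover both cases: O(unfreeze_account → vacate_premises) and O(~unfreeze_account → vacate_premises). Since unfreeze_account ∨ ~unfreeze_account is a tautology, O(vacate_premises) follows.
Premise 7 is O(vacate_premises → ~notify_kin); since O(vacate_premises), deontic closure gives O(~notify_kin).
Premise 11 is O(anonymize_badge → notify_kin); contrapositively O(~notify_kin → ~anonymize_badge). Since O(~notify_kin) holds, K gives O(~anonymize_badge).
Premise 9, O(~certify_log → anonymize_badge), contraposes to O(~anonymize_badge → certify_log); with O(~anonymize_badge) we get O(certify_log).
From O(certify_log) and premise 1, O(certify_log → renew_directive), we obtain O(renew_directive).
Premise 10 is O(lock_door → ~renew_directive); contrapositively O(renew_directive → ~lock_door). Since O(renew_directive) holds, K gives O(~lock_door).
So O(~lock_door) holds, i.e. lock_door is forbidden. None of the other listed options is forbidden under the premises.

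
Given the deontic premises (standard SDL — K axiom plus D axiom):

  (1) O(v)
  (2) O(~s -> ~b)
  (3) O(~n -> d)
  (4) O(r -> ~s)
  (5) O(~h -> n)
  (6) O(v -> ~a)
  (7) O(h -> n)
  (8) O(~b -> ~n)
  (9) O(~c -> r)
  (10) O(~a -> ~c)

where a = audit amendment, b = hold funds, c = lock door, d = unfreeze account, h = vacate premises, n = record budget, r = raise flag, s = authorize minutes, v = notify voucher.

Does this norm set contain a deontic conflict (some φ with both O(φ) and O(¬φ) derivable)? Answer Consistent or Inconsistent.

Inconsistent

Premises 5 and 7 cover both cases: O(~h -> n) and O(h -> n). Since ~h ∨ h is a tautology, O(n) follows.
Premise 8, O(~b -> ~n), contraposes to O(n -> b); with O(n) we get O(b).
Premise 2 is O(~s -> ~b); contrapositively O(b -> s). Since O(b) holds, K gives O(s).
The contrapositive of premise 4 (O(r -> ~s)) is O(s -> ~r), and O(s) is already established, so O(~r).
The contrapositive of premise 9 (O(~c -> r)) is O(~r -> c), and O(~r) is already established, so O(c).
Premise 10, O(~a -> ~c), contraposes to O(c -> a); with O(c) we get O(a).
Premise 6, O(v -> ~a), contraposes to O(a -> ~v); with O(a) we get O(~v).
Yet premise 1 states O(v).
We now have both O(~v) and O(v) — v is simultaneously obligatory and forbidden, violating the D-axiom.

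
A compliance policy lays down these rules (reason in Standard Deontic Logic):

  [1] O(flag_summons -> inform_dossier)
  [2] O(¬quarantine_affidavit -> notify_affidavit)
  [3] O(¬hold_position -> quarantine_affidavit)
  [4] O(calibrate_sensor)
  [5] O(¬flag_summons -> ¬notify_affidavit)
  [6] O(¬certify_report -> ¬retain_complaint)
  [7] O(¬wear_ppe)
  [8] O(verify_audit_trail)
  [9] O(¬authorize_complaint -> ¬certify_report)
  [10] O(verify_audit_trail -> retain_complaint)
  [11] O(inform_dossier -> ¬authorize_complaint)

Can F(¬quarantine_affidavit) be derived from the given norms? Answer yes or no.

Premise 8 gives O(verify_audit_trail).
From O(verify_audit_trail) and premise 10, O(verify_audit_trail -> retain_complaint), we obtain O(retain_complaint).
Premise 6, O(¬certify_report -> ¬retain_complaint), contraposes to O(retain_complaint -> certify_report); with O(retain_complaint) we get O(certify_report).
Premise 9, O(¬authorize_complaint -> ¬certify_report), contraposes to O(certify_report -> authorize_complaint); with O(certify_report) we get O(authorize_complaint).
Premise 11, O(inform_dossier -> ¬authorize_complaint), contraposes to O(authorize_complaint -> ¬inform_dossier); with O(authorize_complaint) we get O(¬inform_dossier).
Premise 1, O(flag_summons -> inform_dossier), contraposes to O(¬inform_dossier -> ¬flag_summons); with O(¬inform_dossier) we get O(¬flag_summons).
Premise 5 is O(¬flag_summons -> ¬notify_affidavit); since O(¬flag_summons), deontic closure gives O(¬notify_affidavit).
The contrapositive of premise 2 (O(¬quarantine_affidavit -> notify_affidavit)) is O(¬notify_affidavit -> quarantine_affidavit), and O(¬notify_affidavit) is already established, so O(quarantine_affidavit).
Premises 3, 4, 7 do not contribute to this derivation.
So O(quarantine_affidavit) holds, i.e. F(¬quarantine_affidavit). The claim follows.

Yes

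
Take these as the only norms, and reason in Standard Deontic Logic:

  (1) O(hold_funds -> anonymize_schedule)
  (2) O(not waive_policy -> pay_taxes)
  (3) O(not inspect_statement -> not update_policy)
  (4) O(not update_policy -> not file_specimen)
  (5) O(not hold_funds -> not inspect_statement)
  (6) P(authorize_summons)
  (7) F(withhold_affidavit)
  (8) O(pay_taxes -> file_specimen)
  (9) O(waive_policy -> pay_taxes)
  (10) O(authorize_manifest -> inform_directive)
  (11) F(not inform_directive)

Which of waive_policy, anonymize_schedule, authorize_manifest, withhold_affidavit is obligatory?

anonymize_schedule

By case analysis on waive_policy: premise 9 gives O(waive_policy -> pay_taxes) and premise 2 gives O(not waive_policy -> pay_taxes), so O(pay_taxes) either way.
With premise 8, O(pay_taxes -> file_specimen), the K-axiom yields O(file_specimen).
Premise 4, O(not update_policy -> not file_specimen), contraposes to O(file_specimen -> update_policy); with O(file_specimen) we get O(update_policy).
Premise 3, O(not inspect_statement -> not update_policy), contraposes to O(update_policy -> inspect_statement); with O(update_policy) we get O(inspect_statement).
Premise 5 is O(not hold_funds -> not inspect_statement); contrapositively O(inspect_statement -> hold_funds). Since O(inspect_statement) holds, K gives O(hold_funds).
From O(hold_funds) and premise 1, O(hold_funds -> anonymize_schedule), we obtain O(anonymize_schedule).
So O(anonymize_schedule) holds — anonymize_schedule is obligatory. None of the other listed options is made obligatory by any chain of premises.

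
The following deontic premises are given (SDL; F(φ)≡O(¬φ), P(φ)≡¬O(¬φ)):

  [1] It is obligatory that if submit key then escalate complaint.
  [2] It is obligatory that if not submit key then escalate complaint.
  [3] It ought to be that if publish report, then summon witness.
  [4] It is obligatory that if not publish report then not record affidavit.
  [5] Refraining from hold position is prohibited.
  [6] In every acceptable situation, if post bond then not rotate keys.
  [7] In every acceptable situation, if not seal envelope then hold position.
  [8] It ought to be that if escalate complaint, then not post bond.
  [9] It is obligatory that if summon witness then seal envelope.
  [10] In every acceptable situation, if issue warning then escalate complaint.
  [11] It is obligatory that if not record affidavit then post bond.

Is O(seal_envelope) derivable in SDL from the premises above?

Premises 1 and 2 cover both cases: O(submit_key → escalate_complaint) and O(¬submit_key → escalate_complaint). Since submit_key ∨ ¬submit_key is a tautology, O(escalate_complaint) follows.
Premise 8 is O(escalate_complaint → ¬post_bond); since O(escalate_complaint), deontic closure gives O(¬post_bond).
Premise 11, O(¬record_affidavit → post_bond), contraposes to O(¬post_bond → record_affidavit); with O(¬post_bond) we get O(record_affidavit).
Premise 4, O(¬publish_report → ¬record_affidavit), contraposes to O(record_affidavit → publish_report); with O(record_affidavit) we get O(publish_report).
Applying K to premise 3 (O(publish_report → summon_witness)) and O(publish_report) yields O(summon_witness).
Applying K to premise 9 (O(summon_witness → seal_envelope)) and O(summon_witness) yields O(seal_envelope).
Premises 5, 6, 7, 10 do not contribute to this derivation.
So O(seal_envelope) follows.

Yes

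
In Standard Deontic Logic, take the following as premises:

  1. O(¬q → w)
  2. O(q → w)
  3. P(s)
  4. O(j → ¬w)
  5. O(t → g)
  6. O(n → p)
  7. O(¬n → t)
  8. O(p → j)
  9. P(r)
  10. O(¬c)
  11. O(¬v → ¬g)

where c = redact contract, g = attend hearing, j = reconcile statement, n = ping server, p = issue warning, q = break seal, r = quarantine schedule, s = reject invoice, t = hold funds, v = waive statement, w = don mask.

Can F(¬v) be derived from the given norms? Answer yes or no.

Yes

By case analysis on ¬q: premise 1 gives O(¬q → w) and premise 2 gives O(q → w), so O(w) either way.
The contrapositive of premise 4 (O(j → ¬w)) is O(w → ¬j), and O(w) is already established, so O(¬j).
The contrapositive of premise 8 (O(p → j)) is O(¬j → ¬p), and O(¬j) is already established, so O(¬p).
The contrapositive of premise 6 (O(n → p)) is O(¬p → ¬n), and O(¬p) is already established, so O(¬n).
Applying K to premise 7 (O(¬n → t)) and O(¬n) yields O(t).
Applying K to premise 5 (O(t → g)) and O(t) yields O(g).
The contrapositive of premise 11 (O(¬v → ¬g)) is O(g → v), and O(g) is already established, so O(v).
Premises 3, 9, 10 do not contribute to this derivation.
So O(v) holds, i.e. F(¬v). The claim follows.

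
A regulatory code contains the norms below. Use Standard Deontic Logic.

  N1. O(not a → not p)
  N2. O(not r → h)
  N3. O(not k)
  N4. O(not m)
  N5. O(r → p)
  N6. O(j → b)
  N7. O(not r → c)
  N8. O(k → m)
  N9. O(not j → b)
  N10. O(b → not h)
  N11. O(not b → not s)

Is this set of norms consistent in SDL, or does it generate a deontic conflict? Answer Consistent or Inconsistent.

Premise 8 is O(k → m), but O(k) is not derivable from the premises, so it does not yield O(m).
So O(m) is not derivable, and the apparent clash with O(not m) does not arise.
A world satisfying every obligation exists (e.g. a=true, b=true, c=false, h=false, j=false, k=false, m=false, p=true, r=true, s=false); no atom is both obligatory and forbidden, so the set is consistent.

Consistent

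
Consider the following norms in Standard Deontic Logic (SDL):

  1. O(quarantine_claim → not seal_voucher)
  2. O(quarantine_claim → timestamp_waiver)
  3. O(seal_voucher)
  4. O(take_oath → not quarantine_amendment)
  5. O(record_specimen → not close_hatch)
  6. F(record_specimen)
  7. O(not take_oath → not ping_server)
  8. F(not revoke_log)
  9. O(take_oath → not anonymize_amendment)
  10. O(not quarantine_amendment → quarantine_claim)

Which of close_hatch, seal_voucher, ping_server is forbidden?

Premise 3 states O(seal_voucher) outright.
The contrapositive of premise 1 (O(quarantine_claim → not seal_voucher)) is O(seal_voucher → not quarantine_claim), and O(seal_voucher) is already established, so O(not quarantine_claim).
Premise 10, O(not quarantine_amendment → quarantine_claim), contraposes to O(not quarantine_claim → quarantine_amendment); with O(not quarantine_claim) we get O(quarantine_amendment).
The contrapositive of premise 4 (O(take_oath → not quarantine_amendment)) is O(quarantine_amendment → not take_oath), and O(quarantine_amendment) is already established, so O(not take_oath).
With premise 7, O(not take_oath → not ping_server), the K-axiom yields O(not ping_server).
So O(not ping_server) holds, i.e. ping_server is forbidden. None of the other listed options is forbidden under the premises.

ping_server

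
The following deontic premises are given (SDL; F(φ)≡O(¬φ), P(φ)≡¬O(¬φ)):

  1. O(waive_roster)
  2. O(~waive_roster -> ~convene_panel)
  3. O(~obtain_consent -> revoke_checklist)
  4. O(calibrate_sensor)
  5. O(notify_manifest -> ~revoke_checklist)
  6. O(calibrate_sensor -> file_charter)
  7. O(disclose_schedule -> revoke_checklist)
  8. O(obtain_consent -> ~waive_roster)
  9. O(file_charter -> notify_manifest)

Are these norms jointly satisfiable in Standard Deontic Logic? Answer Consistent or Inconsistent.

Inconsistent

Premise 1 states O(waive_roster) outright.
Premise 8 is O(obtain_consent -> ~waive_roster); contrapositively O(waive_roster -> ~obtain_consent). Since O(waive_roster) holds, K gives O(~obtain_consent).
From O(~obtain_consent) and premise 3, O(~obtain_consent -> revoke_checklist), we obtain O(revoke_checklist).
The contrapositive of premise 5 (O(notify_manifest -> ~revoke_checklist)) is O(revoke_checklist -> ~notify_manifest), and O(revoke_checklist) is already established, so O(~notify_manifest).
The contrapositive of premise 9 (O(file_charter -> notify_manifest)) is O(~notify_manifest -> ~file_charter), and O(~notify_manifest) is already established, so O(~file_charter).
The contrapositive of premise 6 (O(calibrate_sensor -> file_charter)) is O(~file_charter -> ~calibrate_sensor), and O(~file_charter) is already established, so O(~calibrate_sensor).
However, premise 4 gives O(calibrate_sensor).
We now have both O(~calibrate_sensor) and O(calibrate_sensor) — calibrate_sensor is simultaneously obligatory and forbidden, violating the D-axiom.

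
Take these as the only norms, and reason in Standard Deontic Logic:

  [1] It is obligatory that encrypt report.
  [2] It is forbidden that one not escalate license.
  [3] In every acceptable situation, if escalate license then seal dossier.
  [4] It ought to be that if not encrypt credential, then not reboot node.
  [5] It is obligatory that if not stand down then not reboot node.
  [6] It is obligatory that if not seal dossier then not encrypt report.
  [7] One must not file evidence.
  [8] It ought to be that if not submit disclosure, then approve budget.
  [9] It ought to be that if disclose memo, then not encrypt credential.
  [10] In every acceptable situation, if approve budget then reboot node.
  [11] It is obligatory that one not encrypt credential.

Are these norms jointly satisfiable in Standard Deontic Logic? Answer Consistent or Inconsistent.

Consistent

Premise 6 is O(¬seal_dossier → ¬encrypt_report), but O(¬seal_dossier) is not derivable from the premises, so it does not yield O(¬encrypt_report).
So O(¬encrypt_report) is not derivable, and the apparent clash with O(encrypt_report) does not arise.
A world satisfying every obligation exists (e.g. approve_budget=false, disclose_memo=false, encrypt_credential=false, encrypt_report=true, escalate_license=true, file_evidence=false, reboot_node=false, seal_dossier=true, stand_down=false, submit_disclosure=true); no atom is both obligatory and forbidden, so the set is consistent.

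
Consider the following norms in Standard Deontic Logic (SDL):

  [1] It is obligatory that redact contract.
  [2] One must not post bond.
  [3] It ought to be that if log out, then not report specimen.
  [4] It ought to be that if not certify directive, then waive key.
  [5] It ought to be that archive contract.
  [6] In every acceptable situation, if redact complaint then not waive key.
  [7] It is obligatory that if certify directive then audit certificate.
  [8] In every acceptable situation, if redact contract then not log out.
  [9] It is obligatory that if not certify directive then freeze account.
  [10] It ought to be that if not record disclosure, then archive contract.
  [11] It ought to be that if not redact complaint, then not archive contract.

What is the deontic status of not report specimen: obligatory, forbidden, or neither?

Premise 3 is O(log_out → ¬report_specimen), but O(log_out) is not derivable from the premises, so it does not yield O(¬report_specimen).
No premise or chain of K-axiom applications forces O(¬report_specimen), and none forces O(report_specimen). So ¬report_specimen is neither obligatory nor forbidden under these norms.

Neither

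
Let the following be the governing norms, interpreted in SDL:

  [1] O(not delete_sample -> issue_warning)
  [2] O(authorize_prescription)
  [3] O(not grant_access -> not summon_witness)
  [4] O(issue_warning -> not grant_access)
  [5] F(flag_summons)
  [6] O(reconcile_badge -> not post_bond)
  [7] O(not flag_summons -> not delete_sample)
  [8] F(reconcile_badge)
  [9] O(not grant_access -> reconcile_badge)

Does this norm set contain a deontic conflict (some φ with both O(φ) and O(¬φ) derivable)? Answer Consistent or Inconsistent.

Inconsistent

Premise 8 is F(reconcile_badge), i.e. O(not reconcile_badge).
Premise 9, O(not grant_access -> reconcile_badge), contraposes to O(not reconcile_badge -> grant_access); with O(not reconcile_badge) we get O(grant_access).
Premise 4, O(issue_warning -> not grant_access), contraposes to O(grant_access -> not issue_warning); with O(grant_access) we get O(not issue_warning).
Premise 1 is O(not delete_sample -> issue_warning); contrapositively O(not issue_warning -> delete_sample). Since O(not issue_warning) holds, K gives O(delete_sample).
The contrapositive of premise 7 (O(not flag_summons -> not delete_sample)) is O(delete_sample -> flag_summons), and O(delete_sample) is already established, so O(flag_summons).
But premise 5, F(flag_summons), means O(not flag_summons).
We now have both O(flag_summons) and O(not flag_summons) — flag_summons is simultaneously obligatory and forbidden, violating the D-axiom.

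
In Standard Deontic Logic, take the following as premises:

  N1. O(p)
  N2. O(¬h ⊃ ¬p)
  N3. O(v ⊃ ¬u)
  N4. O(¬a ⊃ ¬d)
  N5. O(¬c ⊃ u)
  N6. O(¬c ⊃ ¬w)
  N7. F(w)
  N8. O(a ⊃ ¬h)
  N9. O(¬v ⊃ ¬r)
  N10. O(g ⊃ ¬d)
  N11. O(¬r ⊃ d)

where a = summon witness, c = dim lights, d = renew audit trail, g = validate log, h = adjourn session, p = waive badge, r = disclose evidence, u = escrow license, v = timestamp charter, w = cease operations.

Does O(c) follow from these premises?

Yes

Premise 1 states O(p) outright.
Premise 2 is O(¬h ⊃ ¬p); contrapositively O(p ⊃ h). Since O(p) holds, K gives O(h).
Premise 8 is O(a ⊃ ¬h); contrapositively O(h ⊃ ¬a). Since O(h) holds, K gives O(¬a).
Premise 4 is O(¬a ⊃ ¬d); since O(¬a), deontic closure gives O(¬d).
Premise 11, O(¬r ⊃ d), contraposes to O(¬d ⊃ r); with O(¬d) we get O(r).
Premise 9, O(¬v ⊃ ¬r), contraposes to O(r ⊃ v); with O(r) we get O(v).
Premise 3 is O(v ⊃ ¬u); since O(v), deontic closure gives O(¬u).
The contrapositive of premise 5 (O(¬c ⊃ u)) is O(¬u ⊃ c), and O(¬u) is already established, so O(c).
Premises 6, 7, 10 do not contribute to this derivation.
So O(c) follows.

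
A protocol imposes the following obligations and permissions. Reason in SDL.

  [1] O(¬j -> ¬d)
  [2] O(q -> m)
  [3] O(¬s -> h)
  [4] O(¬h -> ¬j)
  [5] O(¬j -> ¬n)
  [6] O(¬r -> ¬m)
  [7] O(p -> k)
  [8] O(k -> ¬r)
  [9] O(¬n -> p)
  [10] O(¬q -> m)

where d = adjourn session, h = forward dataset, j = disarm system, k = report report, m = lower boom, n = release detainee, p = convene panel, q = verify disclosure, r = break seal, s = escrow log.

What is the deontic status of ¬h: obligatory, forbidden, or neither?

By case analysis on ¬q: premise 10 gives O(¬q -> m) and premise 2 gives O(q -> m), so O(m) either way.
Premise 6, O(¬r -> ¬m), contraposes to O(m -> r); with O(m) we get O(r).
The contrapositive of premise 8 (O(k -> ¬r)) is O(r -> ¬k), and O(r) is already established, so O(¬k).
The contrapositive of premise 7 (O(p -> k)) is O(¬k -> ¬p), and O(¬k) is already established, so O(¬p).
Premise 9 is O(¬n -> p); contrapositively O(¬p -> n). Since O(¬p) holds, K gives O(n).
Premise 5 is O(¬j -> ¬n); contrapositively O(n -> j). Since O(n) holds, K gives O(j).
Premise 4, O(¬h -> ¬j), contraposes to O(j -> h); with O(j) we get O(h).
Premises 1, 3 do not contribute to this derivation.
Thus O(h), which is F(¬h): ¬h is forbidden.

Forbidden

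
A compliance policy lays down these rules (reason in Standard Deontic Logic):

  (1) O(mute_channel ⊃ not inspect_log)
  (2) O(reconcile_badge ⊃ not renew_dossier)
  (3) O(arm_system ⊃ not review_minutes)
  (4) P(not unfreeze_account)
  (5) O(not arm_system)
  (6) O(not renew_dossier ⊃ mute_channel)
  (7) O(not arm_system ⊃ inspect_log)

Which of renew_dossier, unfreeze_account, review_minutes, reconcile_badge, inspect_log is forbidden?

Premise 5 states O(not arm_system) outright.
Applying K to premise 7 (O(not arm_system ⊃ inspect_log)) and O(not arm_system) yields O(inspect_log).
Premise 1, O(mute_channel ⊃ not inspect_log), contraposes to O(inspect_log ⊃ not mute_channel); with O(inspect_log) we get O(not mute_channel).
The contrapositive of premise 6 (O(not renew_dossier ⊃ mute_channel)) is O(not mute_channel ⊃ renew_dossier), and O(not mute_channel) is already established, so O(renew_dossier).
Premise 2, O(reconcile_badge ⊃ not renew_dossier), contraposes to O(renew_dossier ⊃ not reconcile_badge); with O(renew_dossier) we get O(not reconcile_badge).
So O(not reconcile_badge) holds, i.e. reconcile_badge is forbidden. None of the other listed options is forbidden under the premises.

reconcile_badge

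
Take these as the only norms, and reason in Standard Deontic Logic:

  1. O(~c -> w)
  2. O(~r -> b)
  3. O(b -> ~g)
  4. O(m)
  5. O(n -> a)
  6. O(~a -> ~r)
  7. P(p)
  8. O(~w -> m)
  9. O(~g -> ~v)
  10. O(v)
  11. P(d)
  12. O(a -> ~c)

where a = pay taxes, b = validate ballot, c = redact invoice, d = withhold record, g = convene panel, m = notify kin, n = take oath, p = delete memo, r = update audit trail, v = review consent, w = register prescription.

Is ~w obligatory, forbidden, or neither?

Forbidden

Premise 10 gives O(v).
Premise 9 is O(~g -> ~v); contrapositively O(v -> g). Since O(v) holds, K gives O(g).
Premise 3 is O(b -> ~g); contrapositively O(g -> ~b). Since O(g) holds, K gives O(~b).
Premise 2, O(~r -> b), contraposes to O(~b -> r); with O(~b) we get O(r).
Premise 6 is O(~a -> ~r); contrapositively O(r -> a). Since O(r) holds, K gives O(a).
With premise 12, O(a -> ~c), the K-axiom yields O(~c).
With premise 1, O(~c -> w), the K-axiom yields O(w).
Premises 4, 5, 7, 8, 11 do not contribute to this derivation.
Thus O(w), which is F(~w): ~w is forbidden.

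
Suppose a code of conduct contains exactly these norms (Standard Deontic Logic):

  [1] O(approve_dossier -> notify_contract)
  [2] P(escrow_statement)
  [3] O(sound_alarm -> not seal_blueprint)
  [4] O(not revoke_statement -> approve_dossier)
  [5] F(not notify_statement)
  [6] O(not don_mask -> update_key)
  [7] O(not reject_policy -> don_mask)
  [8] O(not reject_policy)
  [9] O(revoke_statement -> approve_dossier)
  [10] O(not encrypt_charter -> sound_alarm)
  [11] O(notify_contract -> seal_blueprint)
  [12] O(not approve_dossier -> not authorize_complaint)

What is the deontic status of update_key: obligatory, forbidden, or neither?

Premise 6 is O(not don_mask -> update_key), but O(not don_mask) is not derivable from the premises, so it does not yield O(update_key).
No premise or chain of K-axiom applications forces O(update_key), and none forces O(not update_key). So update_key is neither obligatory nor forbidden under these norms.

Neither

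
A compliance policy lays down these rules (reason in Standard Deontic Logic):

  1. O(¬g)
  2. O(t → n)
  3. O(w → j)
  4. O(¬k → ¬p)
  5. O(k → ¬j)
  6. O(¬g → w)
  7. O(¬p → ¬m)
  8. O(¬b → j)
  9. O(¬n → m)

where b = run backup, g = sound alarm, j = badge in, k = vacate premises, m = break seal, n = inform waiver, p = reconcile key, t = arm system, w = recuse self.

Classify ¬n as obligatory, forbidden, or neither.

Forbidden

Premise 1 states O(¬g) outright.
Premise 6 is O(¬g → w); since O(¬g), deontic closure gives O(w).
From O(w) and premise 3, O(w → j), we obtain O(j).
Premise 5 is O(k → ¬j); contrapositively O(j → ¬k). Since O(j) holds, K gives O(¬k).
Premise 4 is O(¬k → ¬p); since O(¬k), deontic closure gives O(¬p).
Applying K to premise 7 (O(¬p → ¬m)) and O(¬p) yields O(¬m).
Premise 9, O(¬n → m), contraposes to O(¬m → n); with O(¬m) we get O(n).
Premises 2, 8 do not contribute to this derivation.
Thus O(n), which is F(¬n): ¬n is forbidden.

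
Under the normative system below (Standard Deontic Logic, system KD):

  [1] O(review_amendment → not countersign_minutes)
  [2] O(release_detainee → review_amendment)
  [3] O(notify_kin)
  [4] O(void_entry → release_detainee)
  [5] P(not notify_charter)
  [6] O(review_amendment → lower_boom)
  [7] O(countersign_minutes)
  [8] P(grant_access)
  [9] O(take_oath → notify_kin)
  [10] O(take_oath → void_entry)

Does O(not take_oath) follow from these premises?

Yes

From premise 7 we have O(countersign_minutes).
Premise 1, O(review_amendment → not countersign_minutes), contraposes to O(countersign_minutes → not review_amendment); with O(countersign_minutes) we get O(not review_amendment).
Premise 2, O(release_detainee → review_amendment), contraposes to O(not review_amendment → not release_detainee); with O(not review_amendment) we get O(not release_detainee).
Premise 4, O(void_entry → release_detainee), contraposes to O(not release_detainee → not void_entry); with O(not release_detainee) we get O(not void_entry).
Premise 10, O(take_oath → void_entry), contraposes to O(not void_entry → not take_oath); with O(not void_entry) we get O(not take_oath).
Premises 3, 5, 6, 8, 9 do not contribute to this derivation.
So O(not take_oath) follows.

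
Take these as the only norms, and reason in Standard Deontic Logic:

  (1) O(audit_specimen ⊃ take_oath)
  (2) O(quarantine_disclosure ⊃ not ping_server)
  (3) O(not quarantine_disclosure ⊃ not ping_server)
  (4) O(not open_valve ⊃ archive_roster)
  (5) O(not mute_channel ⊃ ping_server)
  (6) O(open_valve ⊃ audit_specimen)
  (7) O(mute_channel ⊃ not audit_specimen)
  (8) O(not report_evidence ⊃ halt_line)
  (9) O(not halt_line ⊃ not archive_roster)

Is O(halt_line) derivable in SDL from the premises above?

Yes

By case analysis on quarantine_disclosure: premise 2 gives O(quarantine_disclosure ⊃ not ping_server) and premise 3 gives O(not quarantine_disclosure ⊃ not ping_server), so O(not ping_server) either way.
The contrapositive of premise 5 (O(not mute_channel ⊃ ping_server)) is O(not ping_server ⊃ mute_channel), and O(not ping_server) is already established, so O(mute_channel).
With premise 7, O(mute_channel ⊃ not audit_specimen), the K-axiom yields O(not audit_specimen).
Premise 6 is O(open_valve ⊃ audit_specimen); contrapositively O(not audit_specimen ⊃ not open_valve). Since O(not audit_specimen) holds, K gives O(not open_valve).
From O(not open_valve) and premise 4, O(not open_valve ⊃ archive_roster), we obtain O(archive_roster).
The contrapositive of premise 9 (O(not halt_line ⊃ not archive_roster)) is O(archive_roster ⊃ halt_line), and O(archive_roster) is already established, so O(halt_line).
Premises 1, 8 do not contribute to this derivation.
So O(halt_line) follows.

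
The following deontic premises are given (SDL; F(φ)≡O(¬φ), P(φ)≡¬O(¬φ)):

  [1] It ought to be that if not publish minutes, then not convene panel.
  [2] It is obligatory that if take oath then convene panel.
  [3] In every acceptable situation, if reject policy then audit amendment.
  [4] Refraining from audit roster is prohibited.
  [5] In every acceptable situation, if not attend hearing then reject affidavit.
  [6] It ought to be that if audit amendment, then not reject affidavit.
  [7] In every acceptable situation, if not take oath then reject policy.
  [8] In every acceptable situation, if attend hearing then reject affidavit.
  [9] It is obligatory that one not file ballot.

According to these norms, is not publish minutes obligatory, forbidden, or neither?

Forbidden

By case analysis on ¬attend_hearing: premise 5 gives O(¬attend_hearing → reject_affidavit) and premise 8 gives O(attend_hearing → reject_affidavit), so O(reject_affidavit) either way.
Premise 6 is O(audit_amendment → ¬reject_affidavit); contrapositively O(reject_affidavit → ¬audit_amendment). Since O(reject_affidavit) holds, K gives O(¬audit_amendment).
The contrapositive of premise 3 (O(reject_policy → audit_amendment)) is O(¬audit_amendment → ¬reject_policy), and O(¬audit_amendment) is already established, so O(¬reject_policy).
Premise 7, O(¬take_oath → reject_policy), contraposes to O(¬reject_policy → take_oath); with O(¬reject_policy) we get O(take_oath).
From O(take_oath) and premise 2, O(take_oath → convene_panel), we obtain O(convene_panel).
Premise 1, O(¬publish_minutes → ¬convene_panel), contraposes to O(convene_panel → publish_minutes); with O(convene_panel) we get O(publish_minutes).
Premises 4, 9 do not contribute to this derivation.
Thus O(publish_minutes), which is F(¬publish_minutes): ¬publish_minutes is forbidden.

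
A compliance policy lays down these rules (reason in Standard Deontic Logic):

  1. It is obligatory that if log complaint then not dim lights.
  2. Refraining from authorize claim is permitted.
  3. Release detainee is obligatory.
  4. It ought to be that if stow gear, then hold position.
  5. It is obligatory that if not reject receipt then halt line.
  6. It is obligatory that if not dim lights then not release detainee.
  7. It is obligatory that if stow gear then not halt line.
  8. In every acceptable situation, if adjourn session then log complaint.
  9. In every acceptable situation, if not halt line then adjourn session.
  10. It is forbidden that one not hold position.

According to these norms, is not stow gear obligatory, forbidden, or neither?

Premise 3 states O(release_detainee) outright.
Premise 6, O(¬dim_lights → ¬release_detainee), contraposes to O(release_detainee → dim_lights); with O(release_detainee) we get O(dim_lights).
Premise 1, O(log_complaint → ¬dim_lights), contraposes to O(dim_lights → ¬log_complaint); with O(dim_lights) we get O(¬log_complaint).
The contrapositive of premise 8 (O(adjourn_session → log_complaint)) is O(¬log_complaint → ¬adjourn_session), and O(¬log_complaint) is already established, so O(¬adjourn_session).
The contrapositive of premise 9 (O(¬halt_line → adjourn_session)) is O(¬adjourn_session → halt_line), and O(¬adjourn_session) is already established, so O(halt_line).
Premise 7 is O(stow_gear → ¬halt_line); contrapositively O(halt_line → ¬stow_gear). Since O(halt_line) holds, K gives O(¬stow_gear).
Premises 2, 4, 5, 10 do not contribute to this derivation.
Hence ¬stow_gear is obligatory.

Obligatory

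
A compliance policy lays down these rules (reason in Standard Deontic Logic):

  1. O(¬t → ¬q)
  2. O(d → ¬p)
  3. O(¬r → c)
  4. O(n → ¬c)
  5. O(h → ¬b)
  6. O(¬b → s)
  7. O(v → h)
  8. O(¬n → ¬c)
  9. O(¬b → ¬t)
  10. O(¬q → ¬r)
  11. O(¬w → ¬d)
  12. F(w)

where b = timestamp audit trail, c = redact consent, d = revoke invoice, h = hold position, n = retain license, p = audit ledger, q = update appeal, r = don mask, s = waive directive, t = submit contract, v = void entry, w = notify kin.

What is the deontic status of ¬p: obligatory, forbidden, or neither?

Neither

Premise 2 is O(d → ¬p), but O(d) is not derivable from the premises, so it does not yield O(¬p).
No premise or chain of K-axiom applications forces O(¬p), and none forces O(p). So ¬p is neither obligatory nor forbidden under these norms.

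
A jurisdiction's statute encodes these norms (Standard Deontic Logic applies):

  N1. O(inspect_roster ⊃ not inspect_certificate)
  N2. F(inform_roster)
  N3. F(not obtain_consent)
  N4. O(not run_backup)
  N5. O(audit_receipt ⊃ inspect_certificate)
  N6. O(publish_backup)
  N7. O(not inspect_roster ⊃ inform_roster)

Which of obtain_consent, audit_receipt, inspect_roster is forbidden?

audit_receipt

Premise 2 is F(inform_roster), i.e. O(not inform_roster).
Premise 7 is O(not inspect_roster ⊃ inform_roster); contrapositively O(not inform_roster ⊃ inspect_roster). Since O(not inform_roster) holds, K gives O(inspect_roster).
Applying K to premise 1 (O(inspect_roster ⊃ not inspect_certificate)) and O(inspect_roster) yields O(not inspect_certificate).
The contrapositive of premise 5 (O(audit_receipt ⊃ inspect_certificate)) is O(not inspect_certificate ⊃ not audit_receipt), and O(not inspect_certificate) is already established, so O(not audit_receipt).
So O(not audit_receipt) holds, i.e. audit_receipt is forbidden. None of the other listed options is forbidden under the premises.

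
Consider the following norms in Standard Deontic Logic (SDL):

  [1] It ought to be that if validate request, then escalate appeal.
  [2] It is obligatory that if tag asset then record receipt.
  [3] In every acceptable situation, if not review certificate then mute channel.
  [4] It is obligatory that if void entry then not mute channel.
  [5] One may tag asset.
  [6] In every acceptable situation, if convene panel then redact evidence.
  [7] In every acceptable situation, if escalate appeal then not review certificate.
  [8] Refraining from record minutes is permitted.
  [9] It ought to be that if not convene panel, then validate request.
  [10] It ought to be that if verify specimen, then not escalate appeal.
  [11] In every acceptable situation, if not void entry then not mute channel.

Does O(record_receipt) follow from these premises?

No

Premise 2 is O(tag_asset → record_receipt), but O(tag_asset) is not derivable from the premises (the permission P(tag_asset) asserts only ¬O(¬tag_asset), not O(tag_asset)), so it does not yield O(record_receipt).
No other premise forces O(record_receipt). An ideal world satisfying every premise can still have record_receipt false, so O(record_receipt) is not derivable.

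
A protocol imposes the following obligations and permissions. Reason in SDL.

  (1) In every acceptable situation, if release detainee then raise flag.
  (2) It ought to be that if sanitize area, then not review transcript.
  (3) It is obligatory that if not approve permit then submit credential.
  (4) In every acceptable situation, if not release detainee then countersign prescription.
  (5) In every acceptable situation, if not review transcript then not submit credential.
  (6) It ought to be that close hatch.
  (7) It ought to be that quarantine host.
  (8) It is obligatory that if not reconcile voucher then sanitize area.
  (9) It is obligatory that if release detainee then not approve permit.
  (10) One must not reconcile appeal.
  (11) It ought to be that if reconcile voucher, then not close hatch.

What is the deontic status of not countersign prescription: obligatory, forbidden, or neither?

Forbidden

Premise 6 states O(close_hatch) outright.
Premise 11 is O(reconcile_voucher → ¬close_hatch); contrapositively O(close_hatch → ¬reconcile_voucher). Since O(close_hatch) holds, K gives O(¬reconcile_voucher).
From O(¬reconcile_voucher) and premise 8, O(¬reconcile_voucher → sanitize_area), we obtain O(sanitize_area).
Applying K to premise 2 (O(sanitize_area → ¬review_transcript)) and O(sanitize_area) yields O(¬review_transcript).
With premise 5, O(¬review_transcript → ¬submit_credential), the K-axiom yields O(¬submit_credential).
Premise 3, O(¬approve_permit → submit_credential), contraposes to O(¬submit_credential → approve_permit); with O(¬submit_credential) we get O(approve_permit).
Premise 9, O(release_detainee → ¬approve_permit), contraposes to O(approve_permit → ¬release_detainee); with O(approve_permit) we get O(¬release_detainee).
Applying K to premise 4 (O(¬release_detainee → countersign_prescription)) and O(¬release_detainee) yields O(countersign_prescription).
Premises 1, 7, 10 do not contribute to this derivation.
Thus O(countersign_prescription), which is F(¬countersign_prescription): ¬countersign_prescription is forbidden.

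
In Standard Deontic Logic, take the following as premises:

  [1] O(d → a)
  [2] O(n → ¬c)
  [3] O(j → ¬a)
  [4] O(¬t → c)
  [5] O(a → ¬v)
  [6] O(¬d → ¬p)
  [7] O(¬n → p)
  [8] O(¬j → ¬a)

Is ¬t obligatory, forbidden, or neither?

Forbidden

By case analysis on ¬j: premise 8 gives O(¬j → ¬a) and premise 3 gives O(j → ¬a), so O(¬a) either way.
Premise 1, O(d → a), contraposes to O(¬a → ¬d); with O(¬a) we get O(¬d).
Applying K to premise 6 (O(¬d → ¬p)) and O(¬d) yields O(¬p).
The contrapositive of premise 7 (O(¬n → p)) is O(¬p → n), and O(¬p) is already established, so O(n).
Premise 2 is O(n → ¬c); since O(n), deontic closure gives O(¬c).
Premise 4, O(¬t → c), contraposes to O(¬c → t); with O(¬c) we get O(t).
Premise 5 does not contribute to this derivation.
Thus O(t), which is F(¬t): ¬t is forbidden.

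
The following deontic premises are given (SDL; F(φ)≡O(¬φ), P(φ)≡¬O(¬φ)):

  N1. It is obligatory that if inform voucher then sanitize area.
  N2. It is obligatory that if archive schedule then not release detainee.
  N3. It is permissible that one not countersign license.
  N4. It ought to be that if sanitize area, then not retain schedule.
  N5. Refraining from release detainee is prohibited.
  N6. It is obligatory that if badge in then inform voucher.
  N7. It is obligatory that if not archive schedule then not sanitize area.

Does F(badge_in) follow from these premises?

Premise 5 is F(¬release_detainee), i.e. O(release_detainee).
Premise 2 is O(archive_schedule → ¬release_detainee); contrapositively O(release_detainee → ¬archive_schedule). Since O(release_detainee) holds, K gives O(¬archive_schedule).
From O(¬archive_schedule) and premise 7, O(¬archive_schedule → ¬sanitize_area), we obtain O(¬sanitize_area).
The contrapositive of premise 1 (O(inform_voucher → sanitize_area)) is O(¬sanitize_area → ¬inform_voucher), and O(¬sanitize_area) is already established, so O(¬inform_voucher).
Premise 6, O(badge_in → inform_voucher), contraposes to O(¬inform_voucher → ¬badge_in); with O(¬inform_voucher) we get O(¬badge_in).
Premises 3, 4 do not contribute to this derivation.
So O(¬badge_in) holds, i.e. F(badge_in). The claim follows.

Yes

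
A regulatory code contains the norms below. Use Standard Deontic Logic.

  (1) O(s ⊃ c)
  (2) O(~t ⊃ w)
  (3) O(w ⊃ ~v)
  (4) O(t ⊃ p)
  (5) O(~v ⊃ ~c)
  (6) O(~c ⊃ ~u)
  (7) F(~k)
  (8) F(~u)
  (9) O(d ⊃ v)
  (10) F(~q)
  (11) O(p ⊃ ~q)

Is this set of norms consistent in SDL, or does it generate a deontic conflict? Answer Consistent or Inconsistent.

F(~u) at premise 8 means O(u).
The contrapositive of premise 6 (O(~c ⊃ ~u)) is O(u ⊃ c), and O(u) is already established, so O(c).
Premise 5, O(~v ⊃ ~c), contraposes to O(c ⊃ v); with O(c) we get O(v).
Premise 3 is O(w ⊃ ~v); contrapositively O(v ⊃ ~w). Since O(v) holds, K gives O(~w).
The contrapositive of premise 2 (O(~t ⊃ w)) is O(~w ⊃ t), and O(~w) is already established, so O(t).
From O(t) and premise 4, O(t ⊃ p), we obtain O(p).
From O(p) and premise 11, O(p ⊃ ~q), we obtain O(~q).
However, F(~q) at premise 10 amounts to O(q).
We now have both O(~q) and O(q) — q is simultaneously obligatory and forbidden, violating the D-axiom.

Inconsistent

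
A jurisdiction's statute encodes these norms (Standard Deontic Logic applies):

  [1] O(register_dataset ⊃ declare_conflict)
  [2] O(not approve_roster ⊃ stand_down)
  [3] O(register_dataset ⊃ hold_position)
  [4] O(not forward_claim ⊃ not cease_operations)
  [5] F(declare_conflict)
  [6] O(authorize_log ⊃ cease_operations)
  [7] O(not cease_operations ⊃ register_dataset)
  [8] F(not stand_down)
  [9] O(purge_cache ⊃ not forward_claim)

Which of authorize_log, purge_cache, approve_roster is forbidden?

purge_cache

F(declare_conflict) at premise 5 means O(not declare_conflict).
Premise 1 is O(register_dataset ⊃ declare_conflict); contrapositively O(not declare_conflict ⊃ not register_dataset). Since O(not declare_conflict) holds, K gives O(not register_dataset).
Premise 7 is O(not cease_operations ⊃ register_dataset); contrapositively O(not register_dataset ⊃ cease_operations). Since O(not register_dataset) holds, K gives O(cease_operations).
Premise 4 is O(not forward_claim ⊃ not cease_operations); contrapositively O(cease_operations ⊃ forward_claim). Since O(cease_operations) holds, K gives O(forward_claim).
Premise 9, O(purge_cache ⊃ not forward_claim), contraposes to O(forward_claim ⊃ not purge_cache); with O(forward_claim) we get O(not purge_cache).
So O(not purge_cache) holds, i.e. purge_cache is forbidden. None of the other listed options is forbidden under the premises.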